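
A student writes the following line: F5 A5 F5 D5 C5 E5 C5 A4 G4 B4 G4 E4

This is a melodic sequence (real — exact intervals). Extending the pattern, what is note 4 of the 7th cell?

The unit is 4 notes. Position-4 pitches of the 3 shown cells: D5, A4, E4.
Each moves down a 4th. Continuing: B3 → F#3 → C#3 → G#2.

G#2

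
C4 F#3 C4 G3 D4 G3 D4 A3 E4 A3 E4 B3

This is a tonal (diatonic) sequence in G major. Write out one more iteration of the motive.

F#4 B3 F#4 C4

With a 4-note motive the entries are C4, D4, E4, each up a 2nd from the previous.
So cell 4 is F#4 B3 F#4 C4.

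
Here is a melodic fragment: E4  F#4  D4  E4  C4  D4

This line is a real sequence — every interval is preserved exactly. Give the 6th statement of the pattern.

Unit = 2 notes; the statements start on E4, D4, C4, moving down a 2nd each time.
Extending down a 2nd: Bb3 → Ab3 → Gb3.
From Gb3 the exact shape gives Gb3 Ab3.

Gb3 Ab3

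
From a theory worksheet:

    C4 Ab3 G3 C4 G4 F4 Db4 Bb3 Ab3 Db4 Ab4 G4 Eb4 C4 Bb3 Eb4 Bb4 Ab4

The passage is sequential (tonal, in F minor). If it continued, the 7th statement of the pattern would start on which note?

Bb4

Taking 6-note groups, the heads are C4, Db4, Eb4: the pattern moves up a 2nd.
Continuing: F4 → G4 → Ab4 → Bb4. Statement 7 starts on Bb4.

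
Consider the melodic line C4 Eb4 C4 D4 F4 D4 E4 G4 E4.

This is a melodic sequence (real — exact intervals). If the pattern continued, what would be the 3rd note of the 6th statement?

A#4

The unit is 3 notes. Position-3 pitches of the 3 shown cells: C4, D4, E4.
Carrying that up a 2nd forward: F#4 → G#4 → A#4.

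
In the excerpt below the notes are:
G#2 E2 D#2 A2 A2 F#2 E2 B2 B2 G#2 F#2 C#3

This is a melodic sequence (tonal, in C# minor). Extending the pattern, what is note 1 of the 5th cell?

With 4-note cells, note 1 of each statement runs G#2, A2, B2.
Each moves up a 2nd. Continuing: C#3 → D#3.

D#3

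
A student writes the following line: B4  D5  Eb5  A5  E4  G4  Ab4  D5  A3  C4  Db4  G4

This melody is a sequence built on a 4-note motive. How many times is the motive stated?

12 notes in groups of 4 gives 12/4 = 3 statements.
Starts: B4, E4, A3 — each down a 5th.

3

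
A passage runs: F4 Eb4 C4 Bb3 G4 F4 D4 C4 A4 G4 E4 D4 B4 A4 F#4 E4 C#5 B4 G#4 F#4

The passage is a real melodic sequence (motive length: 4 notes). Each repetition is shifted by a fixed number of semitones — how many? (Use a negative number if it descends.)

2

With a 4-note motive the entries are F4, G4, A4, B4, C#5, each up a 2nd from the previous.
F4→G4 is 67 − 65 = 2 semitones.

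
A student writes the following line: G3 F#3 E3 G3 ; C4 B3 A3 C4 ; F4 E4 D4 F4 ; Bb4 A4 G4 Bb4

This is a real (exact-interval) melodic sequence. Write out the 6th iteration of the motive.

Ab5 G5 F5 Ab5

With a 4-note motive the entries are G3, C4, F4, Bb4, each up a 4th from the previous.
Carrying on: Eb5 → Ab5.
From Ab5 the exact shape gives Ab5 G5 F5 Ab5.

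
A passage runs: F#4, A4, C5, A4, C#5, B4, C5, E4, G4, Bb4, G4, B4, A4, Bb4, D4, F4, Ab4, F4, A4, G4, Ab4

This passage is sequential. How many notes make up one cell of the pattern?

21 notes total. Splitting into 3 groups of 7:
F#4 A4 C5 A4 C#5 B4 C5 | E4 G4 Bb4 G4 B4 A4 Bb4 | D4 F4 Ab4 F4 A4 G4 Ab4
Each cell is the previous one down a 2nd — so the unit is 7 notes.

7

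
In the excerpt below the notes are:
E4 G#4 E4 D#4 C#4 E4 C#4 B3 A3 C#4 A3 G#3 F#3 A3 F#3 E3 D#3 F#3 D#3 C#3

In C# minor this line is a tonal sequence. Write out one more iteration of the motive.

Unit = 4 notes; the statements start on E4, C#4, A3, F#3, D#3, moving down a 3rd each time.
So cell 6 is B2 D#3 B2 A2.

B2 D#3 B2 A2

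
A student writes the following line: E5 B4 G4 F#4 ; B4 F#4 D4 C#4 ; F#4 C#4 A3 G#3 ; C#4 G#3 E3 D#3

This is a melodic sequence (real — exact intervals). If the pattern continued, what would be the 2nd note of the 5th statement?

D#3

Grouping in 4s, the 2nd note of each cell is B4, F#4, C#4, G#3.
From G#3, down a 4th gives D#3.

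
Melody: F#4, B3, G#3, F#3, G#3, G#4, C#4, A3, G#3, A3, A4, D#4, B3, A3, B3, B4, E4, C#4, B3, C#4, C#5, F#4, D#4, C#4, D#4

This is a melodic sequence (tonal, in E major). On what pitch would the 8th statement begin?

The 5-note cells begin on F#4, G#4, A4, B4, C#5 — each up a 2nd from the last.
Extending the heads up a 2nd: D#5 → E5 → F#5.

F#5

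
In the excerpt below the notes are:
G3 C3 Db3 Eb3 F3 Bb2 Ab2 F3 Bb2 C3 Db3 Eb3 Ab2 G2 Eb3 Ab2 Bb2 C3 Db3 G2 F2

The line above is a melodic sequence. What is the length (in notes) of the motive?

There are 21 notes; a 7-note unit gives 3 cells:
G3 C3 Db3 Eb3 F3 Bb2 Ab2 | F3 Bb2 C3 Db3 Eb3 Ab2 G2 | Eb3 Ab2 Bb2 C3 Db3 G2 F2
That's a consistent down a 2nd shift per cell, and no other grouping gives one.

7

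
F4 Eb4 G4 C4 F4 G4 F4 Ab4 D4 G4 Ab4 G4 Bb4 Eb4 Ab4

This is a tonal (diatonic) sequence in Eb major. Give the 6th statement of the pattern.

The 5-note cells begin on F4, G4, Ab4 — each up a 2nd from the last.
Carrying on: Bb4 → C5 → D5.
So cell 6 is D5 C5 Eb5 Ab4 D5.

D5 C5 Eb5 Ab4 D5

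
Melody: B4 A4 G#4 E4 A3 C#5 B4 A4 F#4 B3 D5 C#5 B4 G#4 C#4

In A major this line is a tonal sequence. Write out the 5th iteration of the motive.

F#5 E5 D5 B4 E4

Unit = 5 notes; the statements start on B4, C#5, D5, moving up a 2nd each time.
Extending up a 2nd: E5 → F#5.
Statement 5 starts on F#5 and keeps the same diatonic contour: F#5 E5 D5 B4 E4.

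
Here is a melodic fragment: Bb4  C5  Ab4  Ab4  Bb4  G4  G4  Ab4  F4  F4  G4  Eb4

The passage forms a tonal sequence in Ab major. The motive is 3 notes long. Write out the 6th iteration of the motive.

With a 3-note motive the entries are Bb4, Ab4, G4, F4, each down a 2nd from the previous.
Extending down a 2nd: Eb4 → Db4.
So cell 6 is Db4 Eb4 C4.

Db4 Eb4 C4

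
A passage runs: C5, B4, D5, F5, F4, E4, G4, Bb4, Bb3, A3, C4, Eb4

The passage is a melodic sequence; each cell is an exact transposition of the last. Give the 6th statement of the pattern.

Taking 4-note groups, the heads are C5, F4, Bb3: the pattern moves down a 5th.
Continuing the starts: Eb3 → Ab2 → Db2.
Statement 6 starts on Db2 and keeps the same exact contour: Db2 C2 Eb2 Gb2.

Db2 C2 Eb2 Gb2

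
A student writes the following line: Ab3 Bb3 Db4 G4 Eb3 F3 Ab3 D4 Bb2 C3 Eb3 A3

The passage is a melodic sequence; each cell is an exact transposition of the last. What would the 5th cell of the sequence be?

Unit = 4 notes; the statements start on Ab3, Eb3, Bb2, moving down a 4th each time.
Extending down a 4th: F2 → C2.
From C2 the exact shape gives C2 D2 F2 B2.

C2 D2 F2 B2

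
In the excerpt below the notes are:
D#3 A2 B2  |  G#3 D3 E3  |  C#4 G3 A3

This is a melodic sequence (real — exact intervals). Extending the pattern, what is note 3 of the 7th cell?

Grouping in 3s, the 3rd note of each cell is B2, E3, A3.
Each moves up a 4th. Continuing: D4 → G4 → C5 → F5.

F5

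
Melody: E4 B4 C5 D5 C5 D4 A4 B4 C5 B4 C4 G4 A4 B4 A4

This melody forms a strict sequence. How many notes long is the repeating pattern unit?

5

Try groups of 5 (3 cells in 15 notes):
E4 B4 C5 D5 C5 | D4 A4 B4 C5 B4 | C4 G4 A4 B4 A4
Each cell is the previous one down a 2nd — so the unit is 5 notes.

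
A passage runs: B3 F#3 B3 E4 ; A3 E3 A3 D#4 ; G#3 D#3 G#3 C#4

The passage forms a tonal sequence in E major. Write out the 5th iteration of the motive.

The 4-note cells begin on B3, A3, G#3 — each down a 2nd from the last.
Carrying on: F#3 → E3.
So cell 5 is E3 B2 E3 A3.

E3 B2 E3 A3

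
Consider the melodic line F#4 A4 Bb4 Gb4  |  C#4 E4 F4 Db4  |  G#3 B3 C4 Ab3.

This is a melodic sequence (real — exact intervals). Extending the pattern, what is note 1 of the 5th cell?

Grouping in 4s, the 1st note of each cell is F#4, C#4, G#3.
Carrying that down a 4th forward: D#3 → A#2.

A#2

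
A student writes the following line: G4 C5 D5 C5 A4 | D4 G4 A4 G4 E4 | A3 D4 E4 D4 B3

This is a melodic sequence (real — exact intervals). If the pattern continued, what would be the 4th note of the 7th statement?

With 5-note cells, note 4 of each statement runs C5, G4, D4.
Carrying that down a 4th forward: A3 → E3 → B2 → F#2.

F#2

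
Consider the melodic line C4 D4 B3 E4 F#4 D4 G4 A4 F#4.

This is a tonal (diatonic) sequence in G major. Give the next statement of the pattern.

B4 C5 A4

With a 3-note motive the entries are C4, E4, G4, each up a 3rd from the previous.
So cell 4 is B4 C5 A4.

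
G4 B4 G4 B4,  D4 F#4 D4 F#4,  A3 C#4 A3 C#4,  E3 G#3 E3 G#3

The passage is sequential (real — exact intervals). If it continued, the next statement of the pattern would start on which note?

B2

Unit = 4 notes; the statements start on G4, D4, A3, E3, moving down a 4th each time.
The next head, down a 4th from E3, is B2.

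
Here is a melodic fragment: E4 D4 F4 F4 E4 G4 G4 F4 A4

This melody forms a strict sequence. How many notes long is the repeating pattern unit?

There are 9 notes; a 3-note unit gives 3 cells:
E4 D4 F4 | F4 E4 G4 | G4 F4 A4
Each cell is the previous one up a 2nd — so the unit is 3 notes.

3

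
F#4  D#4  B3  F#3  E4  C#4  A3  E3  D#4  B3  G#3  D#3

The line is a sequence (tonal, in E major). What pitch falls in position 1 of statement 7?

G#3

Grouping in 4s, the 1st note of each cell is F#4, E4, D#4.
Extending down a 2nd: C#4 → B3 → A3 → G#3.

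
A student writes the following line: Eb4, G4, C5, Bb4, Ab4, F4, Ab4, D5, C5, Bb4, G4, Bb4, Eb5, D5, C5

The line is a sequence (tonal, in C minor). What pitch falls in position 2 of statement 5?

D5

With 5-note cells, note 2 of each statement runs G4, Ab4, Bb4.
Extending up a 2nd: C5 → D5.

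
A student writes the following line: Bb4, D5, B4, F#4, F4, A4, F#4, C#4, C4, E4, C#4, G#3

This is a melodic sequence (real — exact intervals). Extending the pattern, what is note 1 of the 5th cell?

D3

Grouping in 4s, the 1st note of each cell is Bb4, F4, C4.
Carrying that down a 4th forward: G3 → D3.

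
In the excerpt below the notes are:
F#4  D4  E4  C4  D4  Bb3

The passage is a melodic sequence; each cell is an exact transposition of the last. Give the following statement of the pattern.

C4 Ab3

Taking 2-note groups, the heads are F#4, E4, D4: the pattern moves down a 2nd.
So cell 4 is C4 Ab3.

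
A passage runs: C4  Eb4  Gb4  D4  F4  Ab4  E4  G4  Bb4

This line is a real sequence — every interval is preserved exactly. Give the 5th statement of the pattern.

Unit = 3 notes; the statements start on C4, D4, E4, moving up a 2nd each time.
Extending up a 2nd: F#4 → G#4.
Statement 5 starts on G#4 and keeps the same exact contour: G#4 B4 D5.

G#4 B4 D5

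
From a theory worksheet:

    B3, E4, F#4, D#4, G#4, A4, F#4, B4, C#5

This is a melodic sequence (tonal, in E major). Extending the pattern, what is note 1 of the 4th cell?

The unit is 3 notes. Position-1 pitches of the 3 shown cells: B3, D#4, F#4.
One more up a 3rd gives A4.

A4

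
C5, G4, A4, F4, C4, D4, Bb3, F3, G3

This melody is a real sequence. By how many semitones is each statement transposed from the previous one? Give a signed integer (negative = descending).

Taking 3-note groups, the heads are C5, F4, Bb3: the pattern moves down a 5th.
C5 to F4 spans -7 semitones.

-7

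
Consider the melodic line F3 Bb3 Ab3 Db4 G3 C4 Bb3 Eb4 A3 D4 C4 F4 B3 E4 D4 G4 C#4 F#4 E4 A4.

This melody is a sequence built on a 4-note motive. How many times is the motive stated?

5

20 notes in groups of 4 gives 20/4 = 5 statements.
Starts: F3, G3, A3, B3, C#4 — each up a 2nd.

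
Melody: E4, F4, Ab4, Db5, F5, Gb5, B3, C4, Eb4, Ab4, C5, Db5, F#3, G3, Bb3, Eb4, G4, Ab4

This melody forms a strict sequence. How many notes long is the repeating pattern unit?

Try groups of 6 (3 cells in 18 notes):
E4 F4 Ab4 Db5 F5 Gb5 | B3 C4 Eb4 Ab4 C5 Db5 | F#3 G3 Bb3 Eb4 G4 Ab4
Every group is a transposition down a 4th of the one before; no shorter unit works.

6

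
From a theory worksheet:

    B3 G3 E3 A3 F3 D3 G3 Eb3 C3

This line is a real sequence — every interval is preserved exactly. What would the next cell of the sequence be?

F3 Db3 Bb2

With a 3-note motive the entries are B3, A3, G3, each down a 2nd from the previous.
From F3 the exact shape gives F3 Db3 Bb2.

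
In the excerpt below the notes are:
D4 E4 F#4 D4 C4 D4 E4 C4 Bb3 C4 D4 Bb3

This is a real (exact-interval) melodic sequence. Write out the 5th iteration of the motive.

Gb3 Ab3 Bb3 Gb3

With a 4-note motive the entries are D4, C4, Bb3, each down a 2nd from the previous.
Extending down a 2nd: Ab3 → Gb3.
Statement 5 starts on Gb3 and keeps the same exact contour: Gb3 Ab3 Bb3 Gb3.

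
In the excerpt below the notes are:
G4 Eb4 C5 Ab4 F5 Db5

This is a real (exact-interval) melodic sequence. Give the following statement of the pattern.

Bb5 Gb5

Unit = 2 notes; the statements start on G4, C5, F5, moving up a 4th each time.
From Bb5 the exact shape gives Bb5 Gb5.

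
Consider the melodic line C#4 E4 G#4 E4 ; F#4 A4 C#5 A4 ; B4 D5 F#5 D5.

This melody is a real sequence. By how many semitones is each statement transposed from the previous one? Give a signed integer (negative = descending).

Unit = 4 notes; the statements start on C#4, F#4, B4, moving up a 4th each time.
C#4→F#4 is 66 − 61 = 5 semitones.

5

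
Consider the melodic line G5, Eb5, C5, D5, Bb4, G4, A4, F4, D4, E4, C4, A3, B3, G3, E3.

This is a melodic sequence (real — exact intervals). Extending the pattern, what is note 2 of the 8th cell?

Grouping in 3s, the 2nd note of each cell is Eb5, Bb4, F4, C4, G3.
Extending down a 4th: D3 → A2 → E2.

E2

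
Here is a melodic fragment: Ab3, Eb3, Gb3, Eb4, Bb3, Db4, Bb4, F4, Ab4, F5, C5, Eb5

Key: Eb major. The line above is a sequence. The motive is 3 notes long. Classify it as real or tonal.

real

Each cell has the same semitone pattern (-5, 3) — intervals are preserved exactly.
And Gb3 lies outside Eb major, so the sequence is real rather than tonal.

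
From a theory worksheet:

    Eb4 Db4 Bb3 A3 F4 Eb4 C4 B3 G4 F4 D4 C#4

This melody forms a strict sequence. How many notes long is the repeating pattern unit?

There are 12 notes; a 4-note unit gives 3 cells:
Eb4 Db4 Bb3 A3 | F4 Eb4 C4 B3 | G4 F4 D4 C#4
Each cell is the previous one up a 2nd — so the unit is 4 notes.

4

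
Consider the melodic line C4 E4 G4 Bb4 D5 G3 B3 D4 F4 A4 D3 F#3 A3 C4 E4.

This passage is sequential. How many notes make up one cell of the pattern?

5

Try groups of 5 (3 cells in 15 notes):
C4 E4 G4 Bb4 D5 | G3 B3 D4 F4 A4 | D3 F#3 A3 C4 E4
Every group is a transposition down a 4th of the one before; no shorter unit works.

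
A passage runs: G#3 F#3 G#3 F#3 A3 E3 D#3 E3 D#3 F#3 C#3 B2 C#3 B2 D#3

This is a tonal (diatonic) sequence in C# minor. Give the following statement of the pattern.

Unit = 5 notes; the statements start on G#3, E3, C#3, moving down a 3rd each time.
Statement 4 starts on A2 and keeps the same diatonic contour: A2 G#2 A2 G#2 B2.

A2 G#2 A2 G#2 B2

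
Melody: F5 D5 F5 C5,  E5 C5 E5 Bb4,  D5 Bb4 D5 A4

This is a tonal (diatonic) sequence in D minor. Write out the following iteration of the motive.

Taking 4-note groups, the heads are F5, E5, D5: the pattern moves down a 2nd.
From C5 the diatonic shape gives C5 A4 C5 G4.

C5 A4 C5 G4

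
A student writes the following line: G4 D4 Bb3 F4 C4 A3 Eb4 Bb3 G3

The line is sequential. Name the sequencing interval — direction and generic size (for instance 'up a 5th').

down a 2nd

The 3-note cells begin on G4, F4, Eb4 — each down a 2nd from the last.
From G4 to F4: down a 2nd.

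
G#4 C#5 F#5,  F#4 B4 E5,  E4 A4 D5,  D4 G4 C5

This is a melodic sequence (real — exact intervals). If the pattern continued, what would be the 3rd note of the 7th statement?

Gb4

With 3-note cells, note 3 of each statement runs F#5, E5, D5, C5.
Each moves down a 2nd. Continuing: Bb4 → Ab4 → Gb4.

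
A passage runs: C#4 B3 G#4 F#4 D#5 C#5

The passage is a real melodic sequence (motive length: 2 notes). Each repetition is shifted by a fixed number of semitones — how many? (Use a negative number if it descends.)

7

Taking 2-note groups, the heads are C#4, G#4, D#5: the pattern moves up a 5th.
C#4 to G#4 spans +7 semitones.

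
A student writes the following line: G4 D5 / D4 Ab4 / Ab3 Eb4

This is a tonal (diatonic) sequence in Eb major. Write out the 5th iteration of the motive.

With a 2-note motive the entries are G4, D4, Ab3, each down a 4th from the previous.
Extending down a 4th: Eb3 → Bb2.
So cell 5 is Bb2 F3.

Bb2 F3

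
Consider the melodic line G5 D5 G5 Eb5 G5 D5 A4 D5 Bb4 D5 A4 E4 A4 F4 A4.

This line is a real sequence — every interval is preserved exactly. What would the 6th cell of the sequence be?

The 5-note cells begin on G5, D5, A4 — each down a 4th from the last.
Continuing the starts: E4 → B3 → F#3.
From F#3 the exact shape gives F#3 C#3 F#3 D3 F#3.

F#3 C#3 F#3 D3 F#3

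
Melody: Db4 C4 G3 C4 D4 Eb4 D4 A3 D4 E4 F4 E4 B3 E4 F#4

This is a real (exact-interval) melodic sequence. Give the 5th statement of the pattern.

Unit = 5 notes; the statements start on Db4, Eb4, F4, moving up a 2nd each time.
Carrying on: G4 → A4.
So cell 5 is A4 G#4 D#4 G#4 A#4.

A4 G#4 D#4 G#4 A#4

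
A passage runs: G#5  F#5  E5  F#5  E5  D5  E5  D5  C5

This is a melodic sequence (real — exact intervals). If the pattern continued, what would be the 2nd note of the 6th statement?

Grouping in 3s, the 2nd note of each cell is F#5, E5, D5.
Extending down a 2nd: C5 → Bb4 → Ab4.

Ab4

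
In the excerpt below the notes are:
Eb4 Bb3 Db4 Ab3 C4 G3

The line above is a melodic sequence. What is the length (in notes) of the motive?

2

6 notes total. Splitting into 3 groups of 2:
Eb4 Bb3 | Db4 Ab3 | C4 G3
Every group is a transposition down a 2nd of the one before; no shorter unit works.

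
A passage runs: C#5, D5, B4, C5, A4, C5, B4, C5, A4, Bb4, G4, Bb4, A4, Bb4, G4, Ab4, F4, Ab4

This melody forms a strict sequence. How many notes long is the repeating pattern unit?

18 notes total. Splitting into 3 groups of 6:
C#5 D5 B4 C5 A4 C5 | B4 C5 A4 Bb4 G4 Bb4 | A4 Bb4 G4 Ab4 F4 Ab4
Each cell is the previous one down a 2nd — so the unit is 6 notes.

6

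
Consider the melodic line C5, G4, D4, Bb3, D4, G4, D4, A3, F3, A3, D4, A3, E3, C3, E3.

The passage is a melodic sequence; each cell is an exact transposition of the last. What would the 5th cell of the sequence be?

With a 5-note motive the entries are C5, G4, D4, each down a 4th from the previous.
Continuing the starts: A3 → E3.
Statement 5 starts on E3 and keeps the same exact contour: E3 B2 F#2 D2 F#2.

E3 B2 F#2 D2 F#2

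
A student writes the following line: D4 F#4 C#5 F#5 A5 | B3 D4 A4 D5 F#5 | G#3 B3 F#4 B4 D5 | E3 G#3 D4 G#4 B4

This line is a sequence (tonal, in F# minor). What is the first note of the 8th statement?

D2

With a 5-note motive the entries are D4, B3, G#3, E3, each down a 3rd from the previous.
Continuing: C#3 → A2 → F#2 → D2. Statement 8 starts on D2.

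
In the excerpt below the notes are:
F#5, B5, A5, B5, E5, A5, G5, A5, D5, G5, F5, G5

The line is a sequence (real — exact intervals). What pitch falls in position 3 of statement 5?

Db5

With 4-note cells, note 3 of each statement runs A5, G5, F5.
Extending down a 2nd: Eb5 → Db5.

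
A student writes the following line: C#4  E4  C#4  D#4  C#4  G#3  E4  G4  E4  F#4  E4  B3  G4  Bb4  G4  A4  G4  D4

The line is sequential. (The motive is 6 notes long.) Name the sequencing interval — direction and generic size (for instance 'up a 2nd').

up a 3rd

Taking 6-note groups, the heads are C#4, E4, G4: the pattern moves up a 3rd.
C#4 to E4 is up a 3rd.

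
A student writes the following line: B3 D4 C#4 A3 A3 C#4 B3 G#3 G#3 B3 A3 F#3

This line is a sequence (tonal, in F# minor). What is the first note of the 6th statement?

D3

With a 4-note motive the entries are B3, A3, G#3, each down a 2nd from the previous.
Extending the heads down a 2nd: F#3 → E3 → D3.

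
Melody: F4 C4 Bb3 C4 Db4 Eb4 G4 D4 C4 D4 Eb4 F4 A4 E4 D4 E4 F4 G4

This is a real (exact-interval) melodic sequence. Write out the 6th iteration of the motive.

With a 6-note motive the entries are F4, G4, A4, each up a 2nd from the previous.
Extending up a 2nd: B4 → C#5 → D#5.
From D#5 the exact shape gives D#5 A#4 G#4 A#4 B4 C#5.

D#5 A#4 G#4 A#4 B4 C#5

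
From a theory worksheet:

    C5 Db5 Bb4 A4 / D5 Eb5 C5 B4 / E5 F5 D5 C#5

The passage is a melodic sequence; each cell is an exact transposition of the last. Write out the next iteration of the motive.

F#5 G5 E5 D#5

Unit = 4 notes; the statements start on C5, D5, E5, moving up a 2nd each time.
Statement 4 starts on F#5 and keeps the same exact contour: F#5 G5 E5 D#5.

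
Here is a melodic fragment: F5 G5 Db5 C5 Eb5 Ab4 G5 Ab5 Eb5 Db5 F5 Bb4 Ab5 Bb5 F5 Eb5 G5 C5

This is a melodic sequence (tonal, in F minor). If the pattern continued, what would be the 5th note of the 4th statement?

Ab5

The unit is 6 notes. Position-5 pitches of the 3 shown cells: Eb5, F5, G5.
From G5, up a 2nd gives Ab5.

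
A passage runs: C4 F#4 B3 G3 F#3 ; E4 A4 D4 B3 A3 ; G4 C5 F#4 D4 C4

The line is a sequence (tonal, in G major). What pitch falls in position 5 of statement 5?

With 5-note cells, note 5 of each statement runs F#3, A3, C4.
Carrying that up a 3rd forward: E4 → G4.

G4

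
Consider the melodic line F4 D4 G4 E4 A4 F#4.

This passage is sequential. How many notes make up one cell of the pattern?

2

6 notes total. Splitting into 3 groups of 2:
F4 D4 | G4 E4 | A4 F#4
That's a consistent up a 2nd shift per cell, and no other grouping gives one.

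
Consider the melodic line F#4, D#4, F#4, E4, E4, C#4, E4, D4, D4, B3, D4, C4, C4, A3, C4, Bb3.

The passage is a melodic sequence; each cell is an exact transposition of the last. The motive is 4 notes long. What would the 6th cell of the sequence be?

Taking 4-note groups, the heads are F#4, E4, D4, C4: the pattern moves down a 2nd.
Extending down a 2nd: Bb3 → Ab3.
From Ab3 the exact shape gives Ab3 F3 Ab3 Gb3.

Ab3 F3 Ab3 Gb3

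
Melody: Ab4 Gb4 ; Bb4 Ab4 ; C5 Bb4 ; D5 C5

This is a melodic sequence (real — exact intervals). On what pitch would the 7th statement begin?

G#5

With a 2-note motive the entries are Ab4, Bb4, C5, D5, each up a 2nd from the previous.
Extending the heads up a 2nd: E5 → F#5 → G#5.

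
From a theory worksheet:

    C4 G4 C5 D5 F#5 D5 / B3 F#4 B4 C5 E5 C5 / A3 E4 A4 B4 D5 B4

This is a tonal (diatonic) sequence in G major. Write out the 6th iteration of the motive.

E3 B3 E4 F#4 A4 F#4

Unit = 6 notes; the statements start on C4, B3, A3, moving down a 2nd each time.
Extending down a 2nd: G3 → F#3 → E3.
From E3 the diatonic shape gives E3 B3 E4 F#4 A4 F#4.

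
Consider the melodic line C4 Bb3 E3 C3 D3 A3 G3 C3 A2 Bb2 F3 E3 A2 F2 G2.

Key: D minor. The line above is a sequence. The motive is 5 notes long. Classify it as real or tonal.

Every note is diatonic to D minor.
Cell 1 has -6 semitones from note 2 to 3, but cell 2 has -7 — the interval quality changes while the contour stays the same, which is the hallmark of a tonal sequence.

tonal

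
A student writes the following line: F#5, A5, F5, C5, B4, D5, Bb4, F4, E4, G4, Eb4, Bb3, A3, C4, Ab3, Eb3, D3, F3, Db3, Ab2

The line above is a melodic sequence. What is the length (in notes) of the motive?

Try groups of 4 (5 cells in 20 notes):
F#5 A5 F5 C5 | B4 D5 Bb4 F4 | E4 G4 Eb4 Bb3 | A3 C4 Ab3 Eb3 | D3 F3 Db3 Ab2
Each cell is the previous one down a 5th — so the unit is 4 notes.

4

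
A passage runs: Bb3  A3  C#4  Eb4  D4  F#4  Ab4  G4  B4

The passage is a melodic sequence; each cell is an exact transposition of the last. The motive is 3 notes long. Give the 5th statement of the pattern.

Unit = 3 notes; the statements start on Bb3, Eb4, Ab4, moving up a 4th each time.
Carrying on: Db5 → Gb5.
From Gb5 the exact shape gives Gb5 F5 A5.

Gb5 F5 A5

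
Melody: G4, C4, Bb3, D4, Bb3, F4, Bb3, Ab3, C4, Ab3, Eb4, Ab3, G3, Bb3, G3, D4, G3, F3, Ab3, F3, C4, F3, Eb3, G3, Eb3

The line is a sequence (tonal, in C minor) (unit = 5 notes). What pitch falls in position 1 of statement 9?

F3

With 5-note cells, note 1 of each statement runs G4, F4, Eb4, D4, C4.
Each moves down a 2nd. Continuing: Bb3 → Ab3 → G3 → F3.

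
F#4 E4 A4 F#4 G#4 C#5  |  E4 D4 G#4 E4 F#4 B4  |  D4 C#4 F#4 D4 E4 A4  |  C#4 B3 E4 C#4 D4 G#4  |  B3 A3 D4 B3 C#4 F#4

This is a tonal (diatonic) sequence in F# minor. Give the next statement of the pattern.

A3 G#3 C#4 A3 B3 E4

The 6-note cells begin on F#4, E4, D4, C#4, B3 — each down a 2nd from the last.
So cell 6 is A3 G#3 C#4 A3 B3 E4.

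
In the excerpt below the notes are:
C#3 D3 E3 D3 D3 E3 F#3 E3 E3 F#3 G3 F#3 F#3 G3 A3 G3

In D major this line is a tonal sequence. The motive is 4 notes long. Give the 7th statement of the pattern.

The 4-note cells begin on C#3, D3, E3, F#3 — each up a 2nd from the last.
Extending up a 2nd: G3 → A3 → B3.
So cell 7 is B3 C#4 D4 C#4.

B3 C#4 D4 C#4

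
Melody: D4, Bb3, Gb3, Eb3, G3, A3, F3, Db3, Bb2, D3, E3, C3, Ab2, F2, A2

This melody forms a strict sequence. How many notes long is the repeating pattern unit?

5

There are 15 notes; a 5-note unit gives 3 cells:
D4 Bb3 Gb3 Eb3 G3 | A3 F3 Db3 Bb2 D3 | E3 C3 Ab2 F2 A2
Every group is a transposition down a 4th of the one before; no shorter unit works.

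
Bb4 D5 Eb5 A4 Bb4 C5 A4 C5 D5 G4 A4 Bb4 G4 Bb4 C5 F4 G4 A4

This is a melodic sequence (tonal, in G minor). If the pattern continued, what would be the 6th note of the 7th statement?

The unit is 6 notes. Position-6 pitches of the 3 shown cells: C5, Bb4, A4.
Each moves down a 2nd. Continuing: G4 → F4 → Eb4 → D4.

D4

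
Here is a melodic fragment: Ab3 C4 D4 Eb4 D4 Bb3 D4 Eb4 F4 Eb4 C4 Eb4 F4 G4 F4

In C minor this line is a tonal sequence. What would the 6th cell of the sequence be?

With a 5-note motive the entries are Ab3, Bb3, C4, each up a 2nd from the previous.
Carrying on: D4 → Eb4 → F4.
So cell 6 is F4 Ab4 Bb4 C5 Bb4.

F4 Ab4 Bb4 C5 Bb4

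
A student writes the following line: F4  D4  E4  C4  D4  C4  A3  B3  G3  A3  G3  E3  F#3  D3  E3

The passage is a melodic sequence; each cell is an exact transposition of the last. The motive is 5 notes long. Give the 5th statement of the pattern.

With a 5-note motive the entries are F4, C4, G3, each down a 4th from the previous.
Extending down a 4th: D3 → A2.
So cell 5 is A2 F#2 G#2 E2 F#2.

A2 F#2 G#2 E2 F#2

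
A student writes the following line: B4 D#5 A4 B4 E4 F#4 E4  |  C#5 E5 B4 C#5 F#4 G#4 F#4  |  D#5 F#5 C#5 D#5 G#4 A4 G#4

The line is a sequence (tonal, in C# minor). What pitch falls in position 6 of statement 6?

D#5

The unit is 7 notes. Position-6 pitches of the 3 shown cells: F#4, G#4, A4.
Carrying that up a 2nd forward: B4 → C#5 → D#5.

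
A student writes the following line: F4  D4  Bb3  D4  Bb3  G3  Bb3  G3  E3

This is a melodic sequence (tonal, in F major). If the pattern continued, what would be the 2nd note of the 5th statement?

Grouping in 3s, the 2nd note of each cell is D4, Bb3, G3.
Carrying that down a 3rd forward: E3 → C3.

C3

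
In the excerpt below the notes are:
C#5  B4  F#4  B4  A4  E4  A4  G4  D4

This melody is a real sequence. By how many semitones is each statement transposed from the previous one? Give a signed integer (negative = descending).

-2

Taking 3-note groups, the heads are C#5, B4, A4: the pattern moves down a 2nd.
Counting half-steps from C#5 to B4: -2.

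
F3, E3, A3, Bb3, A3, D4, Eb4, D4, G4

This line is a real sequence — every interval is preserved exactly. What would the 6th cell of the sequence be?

Gb5 F5 Bb5

Taking 3-note groups, the heads are F3, Bb3, Eb4: the pattern moves up a 4th.
Extending up a 4th: Ab4 → Db5 → Gb5.
So cell 6 is Gb5 F5 Bb5.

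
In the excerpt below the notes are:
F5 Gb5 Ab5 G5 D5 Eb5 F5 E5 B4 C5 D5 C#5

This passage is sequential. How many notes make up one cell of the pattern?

12 notes total. Splitting into 3 groups of 4:
F5 Gb5 Ab5 G5 | D5 Eb5 F5 E5 | B4 C5 D5 C#5
That's a consistent down a 3rd shift per cell, and no other grouping gives one.

4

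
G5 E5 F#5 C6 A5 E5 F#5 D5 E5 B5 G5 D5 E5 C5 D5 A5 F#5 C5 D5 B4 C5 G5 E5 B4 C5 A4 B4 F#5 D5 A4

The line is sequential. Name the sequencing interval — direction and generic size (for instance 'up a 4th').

Unit = 6 notes; the statements start on G5, F#5, E5, D5, C5, moving down a 2nd each time.
From G5 to F#5: down a 2nd.

down a 2nd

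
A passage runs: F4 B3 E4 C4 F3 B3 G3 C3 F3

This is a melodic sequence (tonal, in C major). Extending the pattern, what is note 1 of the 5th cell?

A2

With 3-note cells, note 1 of each statement runs F4, C4, G3.
Carrying that down a 4th forward: D3 → A2.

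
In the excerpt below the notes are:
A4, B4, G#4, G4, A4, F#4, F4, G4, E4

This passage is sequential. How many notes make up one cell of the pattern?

9 notes total. Splitting into 3 groups of 3:
A4 B4 G#4 | G4 A4 F#4 | F4 G4 E4
That's a consistent down a 2nd shift per cell, and no other grouping gives one.

3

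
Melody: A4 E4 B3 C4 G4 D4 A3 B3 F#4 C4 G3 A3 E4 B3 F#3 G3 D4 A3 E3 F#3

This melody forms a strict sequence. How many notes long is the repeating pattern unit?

20 notes total. Splitting into 5 groups of 4:
A4 E4 B3 C4 | G4 D4 A3 B3 | F#4 C4 G3 A3 | E4 B3 F#3 G3 | D4 A3 E3 F#3
Each cell is the previous one down a 2nd — so the unit is 4 notes.

4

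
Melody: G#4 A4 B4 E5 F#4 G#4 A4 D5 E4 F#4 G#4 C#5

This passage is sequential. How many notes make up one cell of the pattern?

4

There are 12 notes; a 4-note unit gives 3 cells:
G#4 A4 B4 E5 | F#4 G#4 A4 D5 | E4 F#4 G#4 C#5
Every group is a transposition down a 2nd of the one before; no shorter unit works.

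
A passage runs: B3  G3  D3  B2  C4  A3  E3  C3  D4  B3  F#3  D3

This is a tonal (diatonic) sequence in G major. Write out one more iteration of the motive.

E4 C4 G3 E3

Taking 4-note groups, the heads are B3, C4, D4: the pattern moves up a 2nd.
From E4 the diatonic shape gives E4 C4 G3 E3.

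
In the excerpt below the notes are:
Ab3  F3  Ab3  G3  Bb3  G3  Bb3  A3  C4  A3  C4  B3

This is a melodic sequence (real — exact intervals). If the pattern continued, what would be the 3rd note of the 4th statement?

D4

Grouping in 4s, the 3rd note of each cell is Ab3, Bb3, C4.
From C4, up a 2nd gives D4.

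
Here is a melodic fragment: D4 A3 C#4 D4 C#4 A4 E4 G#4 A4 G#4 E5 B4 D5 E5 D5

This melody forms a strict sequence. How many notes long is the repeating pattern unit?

5

Try groups of 5 (3 cells in 15 notes):
D4 A3 C#4 D4 C#4 | A4 E4 G#4 A4 G#4 | E5 B4 D5 E5 D5
Every group is a transposition up a 5th of the one before; no shorter unit works.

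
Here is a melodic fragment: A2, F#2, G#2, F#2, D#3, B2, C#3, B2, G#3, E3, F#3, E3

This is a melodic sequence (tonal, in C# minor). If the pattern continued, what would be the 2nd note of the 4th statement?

Grouping in 4s, the 2nd note of each cell is F#2, B2, E3.
Each moves up a 4th; the next is A3.

A3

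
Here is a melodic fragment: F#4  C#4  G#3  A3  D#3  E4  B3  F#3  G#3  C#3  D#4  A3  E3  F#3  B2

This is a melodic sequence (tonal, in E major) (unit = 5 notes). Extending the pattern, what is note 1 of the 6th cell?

The unit is 5 notes. Position-1 pitches of the 3 shown cells: F#4, E4, D#4.
Each moves down a 2nd. Continuing: C#4 → B3 → A3.

A3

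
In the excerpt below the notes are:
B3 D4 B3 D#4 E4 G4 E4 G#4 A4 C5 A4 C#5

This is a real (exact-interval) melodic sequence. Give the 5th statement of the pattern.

With a 4-note motive the entries are B3, E4, A4, each up a 4th from the previous.
Extending up a 4th: D5 → G5.
From G5 the exact shape gives G5 Bb5 G5 B5.

G5 Bb5 G5 B5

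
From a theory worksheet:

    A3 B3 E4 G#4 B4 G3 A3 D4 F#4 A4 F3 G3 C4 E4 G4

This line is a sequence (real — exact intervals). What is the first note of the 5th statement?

Db3

Taking 5-note groups, the heads are A3, G3, F3: the pattern moves down a 2nd.
Continuing: Eb3 → Db3. Statement 5 starts on Db3.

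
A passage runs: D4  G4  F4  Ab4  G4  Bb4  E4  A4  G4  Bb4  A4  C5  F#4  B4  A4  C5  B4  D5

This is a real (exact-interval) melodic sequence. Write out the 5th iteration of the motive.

A#4 D#5 C#5 E5 D#5 F#5

Taking 6-note groups, the heads are D4, E4, F#4: the pattern moves up a 2nd.
Continuing the starts: G#4 → A#4.
Statement 5 starts on A#4 and keeps the same exact contour: A#4 D#5 C#5 E5 D#5 F#5.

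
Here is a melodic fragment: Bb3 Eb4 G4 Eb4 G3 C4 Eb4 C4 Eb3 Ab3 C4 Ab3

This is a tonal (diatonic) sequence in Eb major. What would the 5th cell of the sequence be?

Ab2 D3 F3 D3

Unit = 4 notes; the statements start on Bb3, G3, Eb3, moving down a 3rd each time.
Carrying on: C3 → Ab2.
Statement 5 starts on Ab2 and keeps the same diatonic contour: Ab2 D3 F3 D3.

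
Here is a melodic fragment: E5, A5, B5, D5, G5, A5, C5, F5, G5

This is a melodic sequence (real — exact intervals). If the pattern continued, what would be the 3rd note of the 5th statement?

The unit is 3 notes. Position-3 pitches of the 3 shown cells: B5, A5, G5.
Each moves down a 2nd. Continuing: F5 → Eb5.

Eb5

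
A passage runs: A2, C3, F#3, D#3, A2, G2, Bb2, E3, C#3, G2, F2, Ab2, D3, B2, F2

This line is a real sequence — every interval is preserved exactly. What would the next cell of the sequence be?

Eb2 Gb2 C3 A2 Eb2

The 5-note cells begin on A2, G2, F2 — each down a 2nd from the last.
Statement 4 starts on Eb2 and keeps the same exact contour: Eb2 Gb2 C3 A2 Eb2.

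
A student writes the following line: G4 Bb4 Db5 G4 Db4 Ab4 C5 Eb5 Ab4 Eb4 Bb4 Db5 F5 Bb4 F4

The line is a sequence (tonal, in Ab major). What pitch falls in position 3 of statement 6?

Bb5

Grouping in 5s, the 3rd note of each cell is Db5, Eb5, F5.
Extending up a 2nd: G5 → Ab5 → Bb5.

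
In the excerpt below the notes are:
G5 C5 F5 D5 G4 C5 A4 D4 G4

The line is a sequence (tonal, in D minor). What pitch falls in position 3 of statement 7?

The unit is 3 notes. Position-3 pitches of the 3 shown cells: F5, C5, G4.
Each moves down a 4th. Continuing: D4 → A3 → E3 → Bb2.

Bb2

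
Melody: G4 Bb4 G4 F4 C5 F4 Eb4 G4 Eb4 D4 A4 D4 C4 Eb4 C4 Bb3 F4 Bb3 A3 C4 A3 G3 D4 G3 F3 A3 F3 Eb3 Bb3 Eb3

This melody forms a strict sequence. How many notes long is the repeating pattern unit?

6

30 notes total. Splitting into 5 groups of 6:
G4 Bb4 G4 F4 C5 F4 | Eb4 G4 Eb4 D4 A4 D4 | C4 Eb4 C4 Bb3 F4 Bb3 | A3 C4 A3 G3 D4 G3 | F3 A3 F3 Eb3 Bb3 Eb3
That's a consistent down a 3rd shift per cell, and no other grouping gives one.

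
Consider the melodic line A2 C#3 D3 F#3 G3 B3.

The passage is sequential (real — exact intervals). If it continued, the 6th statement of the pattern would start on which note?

Taking 2-note groups, the heads are A2, D3, G3: the pattern moves up a 4th.
Extending the heads up a 4th: C4 → F4 → Bb4.

Bb4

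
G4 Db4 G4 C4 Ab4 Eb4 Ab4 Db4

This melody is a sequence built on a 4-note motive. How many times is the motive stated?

2

8 notes in groups of 4 gives 8/4 = 2 statements.
Starts: G4, Ab4 — each up a 2nd.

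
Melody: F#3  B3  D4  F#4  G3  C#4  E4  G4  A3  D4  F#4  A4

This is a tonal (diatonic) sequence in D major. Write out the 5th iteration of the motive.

C#4 F#4 A4 C#5

Taking 4-note groups, the heads are F#3, G3, A3: the pattern moves up a 2nd.
Continuing the starts: B3 → C#4.
So cell 5 is C#4 F#4 A4 C#5.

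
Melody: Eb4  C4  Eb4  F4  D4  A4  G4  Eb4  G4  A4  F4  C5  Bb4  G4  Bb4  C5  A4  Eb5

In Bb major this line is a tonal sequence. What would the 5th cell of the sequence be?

Taking 6-note groups, the heads are Eb4, G4, Bb4: the pattern moves up a 3rd.
Continuing the starts: D5 → F5.
So cell 5 is F5 D5 F5 G5 Eb5 Bb5.

F5 D5 F5 G5 Eb5 Bb5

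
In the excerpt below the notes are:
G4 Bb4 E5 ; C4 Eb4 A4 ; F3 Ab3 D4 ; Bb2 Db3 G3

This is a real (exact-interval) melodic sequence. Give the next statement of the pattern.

Eb2 Gb2 C3

Unit = 3 notes; the statements start on G4, C4, F3, Bb2, moving down a 5th each time.
From Eb2 the exact shape gives Eb2 Gb2 C3.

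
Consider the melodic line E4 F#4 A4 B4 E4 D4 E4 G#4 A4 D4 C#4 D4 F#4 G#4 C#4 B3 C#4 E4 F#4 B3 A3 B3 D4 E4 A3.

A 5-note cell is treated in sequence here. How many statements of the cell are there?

5

25 notes in groups of 5 gives 25/5 = 5 statements.
Starts: E4, D4, C#4, B3, A3 — each down a 2nd.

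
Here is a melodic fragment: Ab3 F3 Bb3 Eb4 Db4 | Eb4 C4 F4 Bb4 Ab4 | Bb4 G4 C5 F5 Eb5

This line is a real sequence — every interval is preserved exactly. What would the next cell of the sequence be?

With a 5-note motive the entries are Ab3, Eb4, Bb4, each up a 5th from the previous.
Statement 4 starts on F5 and keeps the same exact contour: F5 D5 G5 C6 Bb5.

F5 D5 G5 C6 Bb5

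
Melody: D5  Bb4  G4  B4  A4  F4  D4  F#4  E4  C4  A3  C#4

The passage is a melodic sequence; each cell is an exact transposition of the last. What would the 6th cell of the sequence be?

Taking 4-note groups, the heads are D5, A4, E4: the pattern moves down a 4th.
Extending down a 4th: B3 → F#3 → C#3.
So cell 6 is C#3 A2 F#2 A#2.

C#3 A2 F#2 A#2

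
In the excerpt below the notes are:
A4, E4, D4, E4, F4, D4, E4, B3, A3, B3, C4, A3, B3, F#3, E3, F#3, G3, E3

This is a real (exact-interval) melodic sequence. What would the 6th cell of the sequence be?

G#2 D#2 C#2 D#2 E2 C#2

With a 6-note motive the entries are A4, E4, B3, each down a 4th from the previous.
Continuing the starts: F#3 → C#3 → G#2.
From G#2 the exact shape gives G#2 D#2 C#2 D#2 E2 C#2.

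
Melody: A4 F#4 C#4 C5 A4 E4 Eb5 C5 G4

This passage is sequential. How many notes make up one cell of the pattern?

3

Try groups of 3 (3 cells in 9 notes):
A4 F#4 C#4 | C5 A4 E4 | Eb5 C5 G4
Every group is a transposition up a 3rd of the one before; no shorter unit works.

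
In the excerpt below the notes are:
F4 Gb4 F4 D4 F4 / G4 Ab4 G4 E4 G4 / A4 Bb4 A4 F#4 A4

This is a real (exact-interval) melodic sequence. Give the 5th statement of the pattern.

Unit = 5 notes; the statements start on F4, G4, A4, moving up a 2nd each time.
Carrying on: B4 → C#5.
So cell 5 is C#5 D5 C#5 A#4 C#5.

C#5 D5 C#5 A#4 C#5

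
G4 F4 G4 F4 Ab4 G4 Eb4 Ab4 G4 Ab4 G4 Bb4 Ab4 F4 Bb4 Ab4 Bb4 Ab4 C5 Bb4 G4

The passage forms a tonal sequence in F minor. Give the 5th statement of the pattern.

Db5 C5 Db5 C5 Eb5 Db5 Bb4

Unit = 7 notes; the statements start on G4, Ab4, Bb4, moving up a 2nd each time.
Carrying on: C5 → Db5.
Statement 5 starts on Db5 and keeps the same diatonic contour: Db5 C5 Db5 C5 Eb5 Db5 Bb4.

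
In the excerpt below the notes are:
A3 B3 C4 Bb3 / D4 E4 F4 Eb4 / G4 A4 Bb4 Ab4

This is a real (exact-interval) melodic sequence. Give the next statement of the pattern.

With a 4-note motive the entries are A3, D4, G4, each up a 4th from the previous.
Statement 4 starts on C5 and keeps the same exact contour: C5 D5 Eb5 Db5.

C5 D5 Eb5 Db5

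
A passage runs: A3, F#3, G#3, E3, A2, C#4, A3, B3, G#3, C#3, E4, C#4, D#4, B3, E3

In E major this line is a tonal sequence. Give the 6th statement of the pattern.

With a 5-note motive the entries are A3, C#4, E4, each up a 3rd from the previous.
Continuing the starts: G#4 → B4 → D#5.
Statement 6 starts on D#5 and keeps the same diatonic contour: D#5 B4 C#5 A4 D#4.

D#5 B4 C#5 A4 D#4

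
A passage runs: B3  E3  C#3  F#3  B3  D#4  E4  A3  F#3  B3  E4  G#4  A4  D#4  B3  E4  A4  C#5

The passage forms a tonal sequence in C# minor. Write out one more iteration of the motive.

Unit = 6 notes; the statements start on B3, E4, A4, moving up a 4th each time.
Statement 4 starts on D#5 and keeps the same diatonic contour: D#5 G#4 E4 A4 D#5 F#5.

D#5 G#4 E4 A4 D#5 F#5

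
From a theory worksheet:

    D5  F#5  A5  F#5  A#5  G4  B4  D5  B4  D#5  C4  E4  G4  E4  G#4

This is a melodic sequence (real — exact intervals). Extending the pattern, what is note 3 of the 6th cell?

The unit is 5 notes. Position-3 pitches of the 3 shown cells: A5, D5, G4.
Extending down a 5th: C4 → F3 → Bb2.

Bb2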